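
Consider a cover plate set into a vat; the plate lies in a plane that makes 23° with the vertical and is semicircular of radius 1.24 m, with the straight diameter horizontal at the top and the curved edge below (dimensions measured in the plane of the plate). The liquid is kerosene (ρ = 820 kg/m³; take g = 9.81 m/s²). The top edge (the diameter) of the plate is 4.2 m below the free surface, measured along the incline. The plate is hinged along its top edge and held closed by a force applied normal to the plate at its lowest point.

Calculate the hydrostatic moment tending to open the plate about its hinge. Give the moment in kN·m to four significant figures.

γ = ρg = 820 × 9.81 / 1000 = 8.0442 kN/m³.
The plate makes 23° with the vertical, i.e. θ = 90° − 23° = 67° to the horizontal. Measuring y along the incline from the free-surface line, vertical depth h = y·sinθ with sinθ = 0.920505.
The centroid of a semicircle lies 4r/(3π) = 0.526272 m from the diameter, here below the top edge, so y_c = 4.2 + 0.526272 = 4.72627 m and h_c = 4.72627 × 0.920505 = 4.35056 m.
A = πr²/2 = π × 1.24²/2 = 2.41526 m².
Resultant F = γ·h_c·A = 8.0442 × 4.35056 × 2.41526 = 84.5263 kN.
I_c = (π/8 − 8/(9π))·r⁴ = 0.109757 × 1.24⁴ = 0.259489 m⁴.
Centre of pressure: y_p = y_c + I_c/(y_c·A) = 4.72627 + 0.259489/(4.72627 × 2.41526) = 4.72627 + 0.0227319 = 4.749 m along the plane.
The resultant acts 0.526272 + 0.0227319 = 0.549004 m (along the plate) below the hinge at the top edge, so the moment about the hinge is M = F × 0.549004 = 84.5263 × 0.549004 = 46.4053 kN·m.

M ≈ 46.41 kN·m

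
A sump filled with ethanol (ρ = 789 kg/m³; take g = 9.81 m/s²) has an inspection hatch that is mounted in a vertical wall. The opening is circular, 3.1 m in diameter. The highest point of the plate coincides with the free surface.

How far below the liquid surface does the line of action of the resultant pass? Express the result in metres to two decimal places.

h_p = 1.94 m

γ = ρg = 789 × 9.81 / 1000 = 7.74009 kN/m³.
The centroid is at the centre, 1.55 m below the top of the plate, so the centroid depth is h_c = 1.55 m.
A = π(1.55)² = 7.54768 m².
Resultant F = γ·h_c·A = 7.74009 × 1.55 × 7.54768 = 90.5506 kN.
I_c = πr⁴/4 = π × 1.55⁴/4 = 4.53332 m⁴.
Centre of pressure: y_p = y_c + I_c/(y_c·A) = 1.55 + 4.53332/(1.55 × 7.54768) = 1.55 + 0.3875 = 1.9375 m along the plane.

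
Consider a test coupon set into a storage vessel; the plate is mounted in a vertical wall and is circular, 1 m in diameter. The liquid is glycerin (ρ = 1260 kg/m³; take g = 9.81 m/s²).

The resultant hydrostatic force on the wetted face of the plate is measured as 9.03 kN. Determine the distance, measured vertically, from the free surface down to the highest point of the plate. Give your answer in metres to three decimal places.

d_top ≈ 0.430 m

γ = ρg = 1260 × 9.81 / 1000 = 12.3606 kN/m³.
A = π(0.5)² = 0.785398 m².
From F = γ·h_c·A, the centroid depth is h_c = 9.03/(12.3606 × 0.785398) = 0.930162 m.
The centroid is at the centre, 0.5 m below the top of the plate, so the highest point sits at h_top = 0.930162 − 0.5 = 0.430162 m below the surface.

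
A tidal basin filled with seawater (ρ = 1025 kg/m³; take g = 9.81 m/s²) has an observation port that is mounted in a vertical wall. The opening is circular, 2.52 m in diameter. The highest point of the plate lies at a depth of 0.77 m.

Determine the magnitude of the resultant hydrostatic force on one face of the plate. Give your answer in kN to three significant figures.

γ = ρg = 1025 × 9.81 / 1000 = 10.05525 kN/m³.
The centroid is at the centre, 1.26 m below the top of the plate, so the centroid depth is h_c = 0.77 + 1.26 = 2.03 m.
A = π(1.26)² = 4.98759 m².
Resultant F = γ·h_c·A = 10.05525 × 2.03 × 4.98759 = 101.807 kN.

F ≈ 102 kN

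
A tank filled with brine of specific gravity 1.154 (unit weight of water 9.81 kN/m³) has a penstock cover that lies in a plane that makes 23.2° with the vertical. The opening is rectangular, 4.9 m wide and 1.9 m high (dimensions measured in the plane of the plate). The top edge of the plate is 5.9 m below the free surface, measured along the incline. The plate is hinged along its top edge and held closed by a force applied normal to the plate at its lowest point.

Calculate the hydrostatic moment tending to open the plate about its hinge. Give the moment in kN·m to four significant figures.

γ = 1.154 × 9.81 = 11.32074 kN/m³.
The plate makes 23.2° with the vertical, i.e. θ = 90° − 23.2° = 66.8° to the horizontal. Measuring y along the incline from the free-surface line, vertical depth h = y·sinθ with sinθ = 0.919135.
The centroid lies 1.9/2 = 0.95 m below the top edge, so y_c = 5.9 + 0.95 = 6.85 m and h_c = 6.85 × 0.919135 = 6.29607 m.
A = 4.9 × 1.9 = 9.31 m².
Resultant F = γ·h_c·A = 11.32074 × 6.29607 × 9.31 = 663.581 kN.
I_c = b·h³/12 = 4.9 × 1.9³/12 = 2.80076 m⁴.
Centre of pressure: y_p = y_c + I_c/(y_c·A) = 6.85 + 2.80076/(6.85 × 9.31) = 6.85 + 0.0439173 = 6.89392 m along the plane.
The resultant acts 0.95 + 0.0439173 = 0.993917 m (along the plate) below the hinge at the top edge, so the moment about the hinge is M = F × 0.993917 = 663.581 × 0.993917 = 659.544 kN·m.

M ≈ 659.5 kN·m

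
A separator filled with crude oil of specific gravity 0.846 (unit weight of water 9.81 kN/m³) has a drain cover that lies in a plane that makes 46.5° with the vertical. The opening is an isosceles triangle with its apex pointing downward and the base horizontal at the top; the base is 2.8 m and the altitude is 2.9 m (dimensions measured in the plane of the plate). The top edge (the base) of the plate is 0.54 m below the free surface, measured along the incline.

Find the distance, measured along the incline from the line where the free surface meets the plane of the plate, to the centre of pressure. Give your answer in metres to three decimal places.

y_p = 1.817 m

γ = 0.846 × 9.81 = 8.29926 kN/m³.
The plate makes 46.5° with the vertical, i.e. θ = 90° − 46.5° = 43.5° to the horizontal. Measuring y along the incline from the free-surface line, vertical depth h = y·sinθ with sinθ = 0.688355.
With the apex down, the centroid sits h/3 = 2.9/3 = 0.966667 m below the base (the top edge), so y_c = 0.54 + 0.966667 = 1.50667 m and h_c = 1.50667 × 0.688355 = 1.03712 m.
A = ½ × 2.8 × 2.9 = 4.06 m².
Resultant F = γ·h_c·A = 8.29926 × 1.03712 × 4.06 = 34.9458 kN.
I_c = b·h³/36 = 2.8 × 2.9³/36 = 1.89692 m⁴.
Centre of pressure: y_p = y_c + I_c/(y_c·A) = 1.50667 + 1.89692/(1.50667 × 4.06) = 1.50667 + 0.310102 = 1.81677 m along the plane.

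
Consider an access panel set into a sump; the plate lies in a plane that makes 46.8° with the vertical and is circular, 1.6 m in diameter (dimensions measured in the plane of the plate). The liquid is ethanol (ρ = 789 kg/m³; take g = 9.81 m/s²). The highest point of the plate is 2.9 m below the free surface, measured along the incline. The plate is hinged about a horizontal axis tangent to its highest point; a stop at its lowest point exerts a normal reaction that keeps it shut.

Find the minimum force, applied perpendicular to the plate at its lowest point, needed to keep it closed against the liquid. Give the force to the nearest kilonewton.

P ≈ 21 kN

γ = ρg = 789 × 9.81 / 1000 = 7.74009 kN/m³.
The plate makes 46.8° with the vertical, i.e. θ = 90° − 46.8° = 43.2° to the horizontal. Measuring y along the incline from the free-surface line, vertical depth h = y·sinθ with sinθ = 0.684547.
The centroid is at the centre, 0.8 m below the top of the plate, so y_c = 2.9 + 0.8 = 3.7 m and h_c = 3.7 × 0.684547 = 2.53282 m.
A = π(0.8)² = 2.01062 m².
Resultant F = γ·h_c·A = 7.74009 × 2.53282 × 2.01062 = 39.4167 kN.
I_c = πr⁴/4 = π × 0.8⁴/4 = 0.321699 m⁴.
Centre of pressure: y_p = y_c + I_c/(y_c·A) = 3.7 + 0.321699/(3.7 × 2.01062) = 3.7 + 0.0432432 = 3.74324 m along the plane.
The resultant acts 0.8 + 0.0432432 = 0.843243 m (along the plate) below the hinge at the top edge, so the moment about the hinge is M = F × 0.843243 = 39.4167 × 0.843243 = 33.2379 kN·m.
A normal force at the bottom, 1.6 m from the hinge, must supply this moment: P = 33.2379/1.6 = 20.7737 kN.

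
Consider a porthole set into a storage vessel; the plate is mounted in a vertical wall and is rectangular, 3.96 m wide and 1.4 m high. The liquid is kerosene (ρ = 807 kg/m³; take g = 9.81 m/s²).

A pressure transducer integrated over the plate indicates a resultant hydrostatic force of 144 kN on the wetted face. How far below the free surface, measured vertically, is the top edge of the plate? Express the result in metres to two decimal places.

γ = ρg = 807 × 9.81 / 1000 = 7.91667 kN/m³.
A = 3.96 × 1.4 = 5.544 m².
From F = γ·h_c·A, the centroid depth is h_c = 144/(7.91667 × 5.544) = 3.28093 m.
The centroid lies 1.4/2 = 0.7 m below the top edge, so the top edge sits at h_top = 3.28093 − 0.7 = 2.58093 m below the surface.

d_top ≈ 2.58 m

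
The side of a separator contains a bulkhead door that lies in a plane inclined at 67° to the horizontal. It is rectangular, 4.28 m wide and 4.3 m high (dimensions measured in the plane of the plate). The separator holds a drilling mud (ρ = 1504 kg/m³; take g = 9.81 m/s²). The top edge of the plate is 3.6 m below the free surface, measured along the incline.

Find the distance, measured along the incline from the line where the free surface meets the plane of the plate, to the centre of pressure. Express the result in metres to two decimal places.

y_p = 6.02 m

γ = ρg = 1504 × 9.81 / 1000 = 14.75424 kN/m³.
Let θ = 67° be the plate's angle to the horizontal; measure y along the incline from where the plane meets the free surface. Vertical depth h = y·sinθ with sinθ = 0.920505.
The centroid lies 4.3/2 = 2.15 m below the top edge, so y_c = 3.6 + 2.15 = 5.75 m and h_c = 5.75 × 0.920505 = 5.2929 m.
A = 4.28 × 4.3 = 18.404 m².
Resultant F = γ·h_c·A = 14.75424 × 5.2929 × 18.404 = 1437.22 kN.
I_c = b·h³/12 = 4.28 × 4.3³/12 = 28.3575 m⁴.
Centre of pressure: y_p = y_c + I_c/(y_c·A) = 5.75 + 28.3575/(5.75 × 18.404) = 5.75 + 0.267971 = 6.01797 m along the plane.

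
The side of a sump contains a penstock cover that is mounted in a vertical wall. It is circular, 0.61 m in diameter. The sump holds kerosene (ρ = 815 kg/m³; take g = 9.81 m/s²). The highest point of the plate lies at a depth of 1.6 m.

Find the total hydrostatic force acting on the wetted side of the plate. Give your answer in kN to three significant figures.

F ≈ 4.45 kN

γ = ρg = 815 × 9.81 / 1000 = 7.99515 kN/m³.
The centroid is at the centre, 0.305 m below the top of the plate, so the centroid depth is h_c = 1.6 + 0.305 = 1.905 m.
A = π(0.305)² = 0.292247 m².
Resultant F = γ·h_c·A = 7.99515 × 1.905 × 0.292247 = 4.45114 kN.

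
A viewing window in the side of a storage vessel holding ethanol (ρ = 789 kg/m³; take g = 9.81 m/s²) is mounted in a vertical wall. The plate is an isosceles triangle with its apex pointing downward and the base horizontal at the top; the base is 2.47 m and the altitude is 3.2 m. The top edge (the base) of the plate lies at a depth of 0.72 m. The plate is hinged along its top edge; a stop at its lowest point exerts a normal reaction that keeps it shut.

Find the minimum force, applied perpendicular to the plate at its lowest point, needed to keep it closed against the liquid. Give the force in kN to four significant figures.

P ≈ 23.66 kN

γ = ρg = 789 × 9.81 / 1000 = 7.74009 kN/m³.
With the apex down, the centroid sits h/3 = 3.2/3 = 1.06667 m below the base (the top edge), so the centroid depth is h_c = 0.72 + 1.06667 = 1.78667 m.
A = ½ × 2.47 × 3.2 = 3.952 m².
Resultant F = γ·h_c·A = 7.74009 × 1.78667 × 3.952 = 54.6522 kN.
I_c = b·h³/36 = 2.47 × 3.2³/36 = 2.24825 m⁴.
Centre of pressure: y_p = y_c + I_c/(y_c·A) = 1.78667 + 2.24825/(1.78667 × 3.952) = 1.78667 + 0.318408 = 2.10508 m along the plane.
The resultant acts 1.06667 + 0.318408 = 1.38508 m (along the plate) below the hinge at the top edge, so the moment about the hinge is M = F × 1.38508 = 54.6522 × 1.38508 = 75.6977 kN·m.
A normal force at the bottom, 3.2 m from the hinge, must supply this moment: P = 75.6977/3.2 = 23.6555 kN.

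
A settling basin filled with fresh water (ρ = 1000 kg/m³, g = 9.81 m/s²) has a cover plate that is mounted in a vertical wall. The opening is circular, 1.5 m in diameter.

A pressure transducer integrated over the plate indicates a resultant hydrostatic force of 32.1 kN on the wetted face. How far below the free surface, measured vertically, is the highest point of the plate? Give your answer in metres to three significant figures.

d_top ≈ 1.10 m

γ = ρg = 1000 × 9.81 = 9810 N/m³ = 9.81 kN/m³.
A = π(0.75)² = 1.76715 m².
From F = γ·h_c·A, the centroid depth is h_c = 32.1/(9.81 × 1.76715) = 1.85167 m.
The centroid is at the centre, 0.75 m below the top of the plate, so the highest point sits at h_top = 1.85167 − 0.75 = 1.10167 m below the surface.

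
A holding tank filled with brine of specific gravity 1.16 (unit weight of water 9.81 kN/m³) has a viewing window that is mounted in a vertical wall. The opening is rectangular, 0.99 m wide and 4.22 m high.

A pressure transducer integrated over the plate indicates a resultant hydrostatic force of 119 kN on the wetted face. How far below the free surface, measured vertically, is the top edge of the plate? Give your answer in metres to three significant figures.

d_top ≈ 0.393 m

γ = 1.16 × 9.81 = 11.3796 kN/m³.
A = 0.99 × 4.22 = 4.1778 m².
From F = γ·h_c·A, the centroid depth is h_c = 119/(11.3796 × 4.1778) = 2.50307 m.
The centroid lies 4.22/2 = 2.11 m below the top edge, so the top edge sits at h_top = 2.50307 − 2.11 = 0.39307 m below the surface.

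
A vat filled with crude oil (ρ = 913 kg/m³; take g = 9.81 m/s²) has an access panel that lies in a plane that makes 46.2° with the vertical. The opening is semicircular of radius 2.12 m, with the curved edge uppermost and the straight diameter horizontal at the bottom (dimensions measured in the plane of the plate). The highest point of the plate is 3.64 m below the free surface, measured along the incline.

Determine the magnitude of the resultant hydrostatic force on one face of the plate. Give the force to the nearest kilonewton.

γ = ρg = 913 × 9.81 / 1000 = 8.95653 kN/m³.
The plate makes 46.2° with the vertical, i.e. θ = 90° − 46.2° = 43.8° to the horizontal. Measuring y along the incline from the free-surface line, vertical depth h = y·sinθ with sinθ = 0.692143.
The centroid lies 4r/(3π) = 0.899756 m above the diameter, so r − 4r/(3π) = 2.12 − 0.899756 = 1.22024 m below the topmost point, so y_c = 3.64 + 1.22024 = 4.86024 m and h_c = 4.86024 × 0.692143 = 3.36398 m.
A = πr²/2 = π × 2.12²/2 = 7.05979 m².
Resultant F = γ·h_c·A = 8.95653 × 3.36398 × 7.05979 = 212.709 kN.

F ≈ 213 kN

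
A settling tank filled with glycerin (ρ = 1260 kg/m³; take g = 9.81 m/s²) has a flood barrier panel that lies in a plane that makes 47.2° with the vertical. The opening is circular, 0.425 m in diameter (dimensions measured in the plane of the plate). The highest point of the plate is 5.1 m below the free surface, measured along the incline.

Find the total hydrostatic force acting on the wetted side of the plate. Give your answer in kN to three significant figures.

γ = ρg = 1260 × 9.81 / 1000 = 12.3606 kN/m³.
The plate makes 47.2° with the vertical, i.e. θ = 90° − 47.2° = 42.8° to the horizontal. Measuring y along the incline from the free-surface line, vertical depth h = y·sinθ with sinθ = 0.679441.
The centroid is at the centre, 0.2125 m below the top of the plate, so y_c = 5.1 + 0.2125 = 5.3125 m and h_c = 5.3125 × 0.679441 = 3.60953 m.
A = π(0.2125)² = 0.141863 m².
Resultant F = γ·h_c·A = 12.3606 × 3.60953 × 0.141863 = 6.32935 kN.

F ≈ 6.33 kN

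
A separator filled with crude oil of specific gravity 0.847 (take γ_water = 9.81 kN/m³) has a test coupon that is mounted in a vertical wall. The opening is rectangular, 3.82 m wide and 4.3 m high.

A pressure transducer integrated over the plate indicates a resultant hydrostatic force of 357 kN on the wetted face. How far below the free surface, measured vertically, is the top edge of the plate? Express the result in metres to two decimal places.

γ = 0.847 × 9.81 = 8.30907 kN/m³.
A = 3.82 × 4.3 = 16.426 m².
From F = γ·h_c·A, the centroid depth is h_c = 357/(8.30907 × 16.426) = 2.61568 m.
The centroid lies 4.3/2 = 2.15 m below the top edge, so the top edge sits at h_top = 2.61568 − 2.15 = 0.46568 m below the surface.

d_top ≈ 0.47 m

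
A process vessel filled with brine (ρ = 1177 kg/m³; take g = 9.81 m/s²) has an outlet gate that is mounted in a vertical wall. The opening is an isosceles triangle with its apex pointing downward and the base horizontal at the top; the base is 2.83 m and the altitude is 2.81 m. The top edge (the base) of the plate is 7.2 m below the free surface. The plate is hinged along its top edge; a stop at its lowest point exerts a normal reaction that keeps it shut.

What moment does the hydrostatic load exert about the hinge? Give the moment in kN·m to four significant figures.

M ≈ 370.0 kN·m

γ = ρg = 1177 × 9.81 / 1000 = 11.54637 kN/m³.
With the apex down, the centroid sits h/3 = 2.81/3 = 0.936667 m below the base (the top edge), so the centroid depth is h_c = 7.2 + 0.936667 = 8.13667 m.
A = ½ × 2.83 × 2.81 = 3.97615 m².
Resultant F = γ·h_c·A = 11.54637 × 8.13667 × 3.97615 = 373.555 kN.
I_c = b·h³/36 = 2.83 × 2.81³/36 = 1.74423 m⁴.
Centre of pressure: y_p = y_c + I_c/(y_c·A) = 8.13667 + 1.74423/(8.13667 × 3.97615) = 8.13667 + 0.0539131 = 8.19058 m along the plane.
The resultant acts 0.936667 + 0.0539131 = 0.99058 m (along the plate) below the hinge at the top edge, so the moment about the hinge is M = F × 0.99058 = 373.555 × 0.99058 = 370.036 kN·m.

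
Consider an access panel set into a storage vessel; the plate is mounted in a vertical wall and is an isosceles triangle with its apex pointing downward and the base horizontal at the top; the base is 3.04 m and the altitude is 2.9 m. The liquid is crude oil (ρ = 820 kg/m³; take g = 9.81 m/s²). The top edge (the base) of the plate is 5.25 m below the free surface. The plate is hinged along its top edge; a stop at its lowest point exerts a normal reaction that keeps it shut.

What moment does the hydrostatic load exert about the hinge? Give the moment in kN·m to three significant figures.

M ≈ 230 kN·m

γ = ρg = 820 × 9.81 / 1000 = 8.0442 kN/m³.
With the apex down, the centroid sits h/3 = 2.9/3 = 0.966667 m below the base (the top edge), so the centroid depth is h_c = 5.25 + 0.966667 = 6.21667 m.
A = ½ × 3.04 × 2.9 = 4.408 m².
Resultant F = γ·h_c·A = 8.0442 × 6.21667 × 4.408 = 220.436 kN.
I_c = b·h³/36 = 3.04 × 2.9³/36 = 2.05952 m⁴.
Centre of pressure: y_p = y_c + I_c/(y_c·A) = 6.21667 + 2.05952/(6.21667 × 4.408) = 6.21667 + 0.0751565 = 6.29183 m along the plane.
The resultant acts 0.966667 + 0.0751565 = 1.04182 m (along the plate) below the hinge at the top edge, so the moment about the hinge is M = F × 1.04182 = 220.436 × 1.04182 = 229.655 kN·m.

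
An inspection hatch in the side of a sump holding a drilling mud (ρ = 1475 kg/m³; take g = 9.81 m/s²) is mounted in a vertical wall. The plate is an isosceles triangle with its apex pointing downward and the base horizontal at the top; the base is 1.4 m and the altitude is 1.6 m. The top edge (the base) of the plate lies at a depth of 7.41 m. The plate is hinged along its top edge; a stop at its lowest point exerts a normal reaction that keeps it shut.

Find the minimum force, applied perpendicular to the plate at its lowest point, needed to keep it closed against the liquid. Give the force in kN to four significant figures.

P ≈ 44.35 kN

γ = ρg = 1475 × 9.81 / 1000 = 14.46975 kN/m³.
With the apex down, the centroid sits h/3 = 1.6/3 = 0.533333 m below the base (the top edge), so the centroid depth is h_c = 7.41 + 0.533333 = 7.94333 m.
A = ½ × 1.4 × 1.6 = 1.12 m².
Resultant F = γ·h_c·A = 14.46975 × 7.94333 × 1.12 = 128.731 kN.
I_c = b·h³/36 = 1.4 × 1.6³/36 = 0.159289 m⁴.
Centre of pressure: y_p = y_c + I_c/(y_c·A) = 7.94333 + 0.159289/(7.94333 × 1.12) = 7.94333 + 0.0179046 = 7.96123 m along the plane.
The resultant acts 0.533333 + 0.0179046 = 0.551238 m (along the plate) below the hinge at the top edge, so the moment about the hinge is M = F × 0.551238 = 128.731 × 0.551238 = 70.9614 kN·m.
A normal force at the bottom, 1.6 m from the hinge, must supply this moment: P = 70.9614/1.6 = 44.3509 kN.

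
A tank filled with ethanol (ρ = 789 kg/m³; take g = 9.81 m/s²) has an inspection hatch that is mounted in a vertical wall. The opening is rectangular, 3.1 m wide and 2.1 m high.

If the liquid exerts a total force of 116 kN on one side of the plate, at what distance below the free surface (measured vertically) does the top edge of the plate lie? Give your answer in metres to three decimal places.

d_top ≈ 1.252 m

γ = ρg = 789 × 9.81 / 1000 = 7.74009 kN/m³.
A = 3.1 × 2.1 = 6.51 m².
From F = γ·h_c·A, the centroid depth is h_c = 116/(7.74009 × 6.51) = 2.30214 m.
The centroid lies 2.1/2 = 1.05 m below the top edge, so the top edge sits at h_top = 2.30214 − 1.05 = 1.25214 m below the surface.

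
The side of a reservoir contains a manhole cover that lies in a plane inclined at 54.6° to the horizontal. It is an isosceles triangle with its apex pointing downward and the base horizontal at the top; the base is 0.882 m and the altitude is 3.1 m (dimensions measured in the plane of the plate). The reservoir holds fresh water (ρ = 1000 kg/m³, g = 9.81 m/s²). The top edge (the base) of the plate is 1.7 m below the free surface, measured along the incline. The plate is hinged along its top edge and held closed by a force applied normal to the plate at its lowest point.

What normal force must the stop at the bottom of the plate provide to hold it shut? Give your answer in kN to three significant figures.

P ≈ 11.8 kN

γ = ρg = 1000 × 9.81 = 9810 N/m³ = 9.81 kN/m³.
Let θ = 54.6° be the plate's angle to the horizontal; measure y along the incline from where the plane meets the free surface. Vertical depth h = y·sinθ with sinθ = 0.815128.
With the apex down, the centroid sits h/3 = 3.1/3 = 1.03333 m below the base (the top edge), so y_c = 1.7 + 1.03333 = 2.73333 m and h_c = 2.73333 × 0.815128 = 2.22801 m.
A = ½ × 0.882 × 3.1 = 1.3671 m².
Resultant F = γ·h_c·A = 9.81 × 2.22801 × 1.3671 = 29.8804 kN.
I_c = b·h³/36 = 0.882 × 3.1³/36 = 0.72988 m⁴.
Centre of pressure: y_p = y_c + I_c/(y_c·A) = 2.73333 + 0.72988/(2.73333 × 1.3671) = 2.73333 + 0.195326 = 2.92866 m along the plane.
The resultant acts 1.03333 + 0.195326 = 1.22866 m (along the plate) below the hinge at the top edge, so the moment about the hinge is M = F × 1.22866 = 29.8804 × 1.22866 = 36.7129 kN·m.
A normal force at the bottom, 3.1 m from the hinge, must supply this moment: P = 36.7129/3.1 = 11.8429 kN.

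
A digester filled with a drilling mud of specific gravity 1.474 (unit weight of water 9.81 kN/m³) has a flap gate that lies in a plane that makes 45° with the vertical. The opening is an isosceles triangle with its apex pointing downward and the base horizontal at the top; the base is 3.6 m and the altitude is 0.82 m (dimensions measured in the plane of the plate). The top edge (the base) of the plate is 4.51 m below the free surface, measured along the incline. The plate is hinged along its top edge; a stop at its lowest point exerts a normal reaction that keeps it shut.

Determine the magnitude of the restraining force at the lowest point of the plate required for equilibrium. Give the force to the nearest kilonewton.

γ = 1.474 × 9.81 = 14.45994 kN/m³.
The plate makes 45° with the vertical, i.e. θ = 90° − 45° = 45° to the horizontal. Measuring y along the incline from the free-surface line, vertical depth h = y·sinθ with sinθ = 0.707107.
With the apex down, the centroid sits h/3 = 0.82/3 = 0.273333 m below the base (the top edge), so y_c = 4.51 + 0.273333 = 4.78333 m and h_c = 4.78333 × 0.707107 = 3.38233 m.
A = ½ × 3.6 × 0.82 = 1.476 m².
Resultant F = γ·h_c·A = 14.45994 × 3.38233 × 1.476 = 72.1886 kN.
I_c = b·h³/36 = 3.6 × 0.82³/36 = 0.0551368 m⁴.
Centre of pressure: y_p = y_c + I_c/(y_c·A) = 4.78333 + 0.0551368/(4.78333 × 1.476) = 4.78333 + 0.00780953 = 4.79114 m along the plane.
The resultant acts 0.273333 + 0.00780953 = 0.281143 m (along the plate) below the hinge at the top edge, so the moment about the hinge is M = F × 0.281143 = 72.1886 × 0.281143 = 20.2953 kN·m.
A normal force at the bottom, 0.82 m from the hinge, must supply this moment: P = 20.2953/0.82 = 24.7504 kN.

P ≈ 25 kN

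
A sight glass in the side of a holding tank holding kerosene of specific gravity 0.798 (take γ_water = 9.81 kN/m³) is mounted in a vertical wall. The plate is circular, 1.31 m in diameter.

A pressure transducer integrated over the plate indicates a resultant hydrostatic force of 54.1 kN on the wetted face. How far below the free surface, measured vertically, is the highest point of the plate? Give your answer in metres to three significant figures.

d_top ≈ 4.47 m

γ = 0.798 × 9.81 = 7.82838 kN/m³.
A = π(0.655)² = 1.34782 m².
From F = γ·h_c·A, the centroid depth is h_c = 54.1/(7.82838 × 1.34782) = 5.12736 m.
The centroid is at the centre, 0.655 m below the top of the plate, so the highest point sits at h_top = 5.12736 − 0.655 = 4.47236 m below the surface.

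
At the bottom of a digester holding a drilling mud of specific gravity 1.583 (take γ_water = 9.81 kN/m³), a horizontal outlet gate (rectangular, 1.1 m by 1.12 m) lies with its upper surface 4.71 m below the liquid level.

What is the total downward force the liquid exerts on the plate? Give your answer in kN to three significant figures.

γ = 1.583 × 9.81 = 15.52923 kN/m³.
The plate is horizontal, so pressure is uniform at p = γ·h = 15.52923 × 4.71 = 73.1427 kN/m².
A = 1.1 × 1.12 = 1.232 m².
F = p·A = 73.1427 × 1.232 = 90.1118 kN.

F ≈ 90.1 kN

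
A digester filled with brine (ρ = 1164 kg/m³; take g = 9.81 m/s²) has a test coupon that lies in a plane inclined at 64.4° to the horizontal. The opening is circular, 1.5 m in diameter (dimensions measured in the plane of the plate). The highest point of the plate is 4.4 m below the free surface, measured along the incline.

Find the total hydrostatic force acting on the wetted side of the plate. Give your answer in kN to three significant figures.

γ = ρg = 1164 × 9.81 / 1000 = 11.41884 kN/m³.
Let θ = 64.4° be the plate's angle to the horizontal; measure y along the incline from where the plane meets the free surface. Vertical depth h = y·sinθ with sinθ = 0.901833.
The centroid is at the centre, 0.75 m below the top of the plate, so y_c = 4.4 + 0.75 = 5.15 m and h_c = 5.15 × 0.901833 = 4.64444 m.
A = π(0.75)² = 1.76715 m².
Resultant F = γ·h_c·A = 11.41884 × 4.64444 × 1.76715 = 93.7192 kN.

F ≈ 93.7 kN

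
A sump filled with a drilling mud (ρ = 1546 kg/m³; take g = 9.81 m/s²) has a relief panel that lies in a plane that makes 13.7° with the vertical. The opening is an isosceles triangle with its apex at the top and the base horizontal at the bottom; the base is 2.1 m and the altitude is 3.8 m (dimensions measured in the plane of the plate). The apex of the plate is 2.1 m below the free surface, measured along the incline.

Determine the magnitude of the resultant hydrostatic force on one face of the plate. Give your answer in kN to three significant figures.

F ≈ 272 kN

γ = ρg = 1546 × 9.81 / 1000 = 15.16626 kN/m³.
The plate makes 13.7° with the vertical, i.e. θ = 90° − 13.7° = 76.3° to the horizontal. Measuring y along the incline from the free-surface line, vertical depth h = y·sinθ with sinθ = 0.971549.
With the apex up, the centroid sits 2h/3 = 2 × 3.8/3 = 2.53333 m below the apex, so y_c = 2.1 + 2.53333 = 4.63333 m and h_c = 4.63333 × 0.971549 = 4.50151 m.
A = ½ × 2.1 × 3.8 = 3.99 m².
Resultant F = γ·h_c·A = 15.16626 × 4.50151 × 3.99 = 272.402 kN.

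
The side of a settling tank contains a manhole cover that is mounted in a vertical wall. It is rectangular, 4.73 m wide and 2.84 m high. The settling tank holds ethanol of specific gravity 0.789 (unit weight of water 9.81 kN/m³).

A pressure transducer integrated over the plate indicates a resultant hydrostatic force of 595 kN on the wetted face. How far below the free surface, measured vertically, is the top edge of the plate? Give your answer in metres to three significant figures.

d_top ≈ 4.30 m

γ = 0.789 × 9.81 = 7.74009 kN/m³.
A = 4.73 × 2.84 = 13.4332 m².
From F = γ·h_c·A, the centroid depth is h_c = 595/(7.74009 × 13.4332) = 5.72257 m.
The centroid lies 2.84/2 = 1.42 m below the top edge, so the top edge sits at h_top = 5.72257 − 1.42 = 4.30257 m below the surface.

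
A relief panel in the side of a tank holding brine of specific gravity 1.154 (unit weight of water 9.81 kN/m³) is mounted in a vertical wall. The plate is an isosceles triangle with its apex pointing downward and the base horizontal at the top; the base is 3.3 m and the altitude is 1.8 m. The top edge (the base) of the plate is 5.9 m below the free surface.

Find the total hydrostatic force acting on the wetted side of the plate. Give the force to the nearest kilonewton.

γ = 1.154 × 9.81 = 11.32074 kN/m³.
With the apex down, the centroid sits h/3 = 1.8/3 = 0.6 m below the base (the top edge), so the centroid depth is h_c = 5.9 + 0.6 = 6.5 m.
A = ½ × 3.3 × 1.8 = 2.97 m².
Resultant F = γ·h_c·A = 11.32074 × 6.5 × 2.97 = 218.547 kN.

F ≈ 219 kN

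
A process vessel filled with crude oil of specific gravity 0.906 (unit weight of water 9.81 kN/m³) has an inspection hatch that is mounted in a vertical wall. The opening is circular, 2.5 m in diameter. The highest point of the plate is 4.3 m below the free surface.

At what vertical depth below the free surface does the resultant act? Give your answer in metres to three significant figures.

h_p = 5.62 m

γ = 0.906 × 9.81 = 8.88786 kN/m³.
The centroid is at the centre, 1.25 m below the top of the plate, so the centroid depth is h_c = 4.3 + 1.25 = 5.55 m.
A = π(1.25)² = 4.90874 m².
Resultant F = γ·h_c·A = 8.88786 × 5.55 × 4.90874 = 242.136 kN.
I_c = πr⁴/4 = π × 1.25⁴/4 = 1.91748 m⁴.
Centre of pressure: y_p = y_c + I_c/(y_c·A) = 5.55 + 1.91748/(5.55 × 4.90874) = 5.55 + 0.070383 = 5.62038 m along the plane.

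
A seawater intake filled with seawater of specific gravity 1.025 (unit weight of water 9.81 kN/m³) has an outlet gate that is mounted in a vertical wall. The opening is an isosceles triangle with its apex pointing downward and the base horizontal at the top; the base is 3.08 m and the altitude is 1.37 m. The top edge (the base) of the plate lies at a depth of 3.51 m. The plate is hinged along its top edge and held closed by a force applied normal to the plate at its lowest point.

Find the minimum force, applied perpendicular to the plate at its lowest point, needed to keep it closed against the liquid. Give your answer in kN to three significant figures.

γ = 1.025 × 9.81 = 10.05525 kN/m³.
With the apex down, the centroid sits h/3 = 1.37/3 = 0.456667 m below the base (the top edge), so the centroid depth is h_c = 3.51 + 0.456667 = 3.96667 m.
A = ½ × 3.08 × 1.37 = 2.1098 m².
Resultant F = γ·h_c·A = 10.05525 × 3.96667 × 2.1098 = 84.1512 kN.
I_c = b·h³/36 = 3.08 × 1.37³/36 = 0.219994 m⁴.
Centre of pressure: y_p = y_c + I_c/(y_c·A) = 3.96667 + 0.219994/(3.96667 × 2.1098) = 3.96667 + 0.0262871 = 3.99296 m along the plane.
The resultant acts 0.456667 + 0.0262871 = 0.482954 m (along the plate) below the hinge at the top edge, so the moment about the hinge is M = F × 0.482954 = 84.1512 × 0.482954 = 40.6412 kN·m.
A normal force at the bottom, 1.37 m from the hinge, must supply this moment: P = 40.6412/1.37 = 29.6651 kN.

P ≈ 29.7 kN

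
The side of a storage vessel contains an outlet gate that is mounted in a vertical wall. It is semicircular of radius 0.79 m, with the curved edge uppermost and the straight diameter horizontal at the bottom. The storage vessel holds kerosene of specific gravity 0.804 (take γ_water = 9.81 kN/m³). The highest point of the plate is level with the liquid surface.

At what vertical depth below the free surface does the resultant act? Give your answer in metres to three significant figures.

h_p = 0.551 m

γ = 0.804 × 9.81 = 7.88724 kN/m³.
The centroid lies 4r/(3π) = 0.335286 m above the diameter, so r − 4r/(3π) = 0.79 − 0.335286 = 0.454714 m below the topmost point, so the centroid depth is h_c = 0.454714 m.
A = πr²/2 = π × 0.79²/2 = 0.980334 m².
Resultant F = γ·h_c·A = 7.88724 × 0.454714 × 0.980334 = 3.51591 kN.
I_c = (π/8 − 8/(9π))·r⁴ = 0.109757 × 0.79⁴ = 0.0427504 m⁴.
Centre of pressure: y_p = y_c + I_c/(y_c·A) = 0.454714 + 0.0427504/(0.454714 × 0.980334) = 0.454714 + 0.095902 = 0.550616 m along the plane.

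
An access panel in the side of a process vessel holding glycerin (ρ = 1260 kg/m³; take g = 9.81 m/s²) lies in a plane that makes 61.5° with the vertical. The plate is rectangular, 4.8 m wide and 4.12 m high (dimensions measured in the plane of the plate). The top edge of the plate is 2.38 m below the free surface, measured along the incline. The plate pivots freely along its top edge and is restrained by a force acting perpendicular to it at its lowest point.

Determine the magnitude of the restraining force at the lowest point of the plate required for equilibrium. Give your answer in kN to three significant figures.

γ = ρg = 1260 × 9.81 / 1000 = 12.3606 kN/m³.
The plate makes 61.5° with the vertical, i.e. θ = 90° − 61.5° = 28.5° to the horizontal. Measuring y along the incline from the free-surface line, vertical depth h = y·sinθ with sinθ = 0.477159.
The centroid lies 4.12/2 = 2.06 m below the top edge, so y_c = 2.38 + 2.06 = 4.44 m and h_c = 4.44 × 0.477159 = 2.11859 m.
A = 4.8 × 4.12 = 19.776 m².
Resultant F = γ·h_c·A = 12.3606 × 2.11859 × 19.776 = 517.875 kN.
I_c = b·h³/12 = 4.8 × 4.12³/12 = 27.9738 m⁴.
Centre of pressure: y_p = y_c + I_c/(y_c·A) = 4.44 + 27.9738/(4.44 × 19.776) = 4.44 + 0.318588 = 4.75859 m along the plane.
The resultant acts 2.06 + 0.318588 = 2.37859 m (along the plate) below the hinge at the top edge, so the moment about the hinge is M = F × 2.37859 = 517.875 × 2.37859 = 1231.81 kN·m.
A normal force at the bottom, 4.12 m from the hinge, must supply this moment: P = 1231.81/4.12 = 298.983 kN.

P ≈ 299 kN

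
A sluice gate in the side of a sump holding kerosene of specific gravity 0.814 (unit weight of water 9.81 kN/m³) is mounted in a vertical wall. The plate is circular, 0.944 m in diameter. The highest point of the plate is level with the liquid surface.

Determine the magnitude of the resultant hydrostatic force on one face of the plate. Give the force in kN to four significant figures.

F ≈ 2.638 kN

γ = 0.814 × 9.81 = 7.98534 kN/m³.
The centroid is at the centre, 0.472 m below the top of the plate, so the centroid depth is h_c = 0.472 m.
A = π(0.472)² = 0.699897 m².
Resultant F = γ·h_c·A = 7.98534 × 0.472 × 0.699897 = 2.63797 kN.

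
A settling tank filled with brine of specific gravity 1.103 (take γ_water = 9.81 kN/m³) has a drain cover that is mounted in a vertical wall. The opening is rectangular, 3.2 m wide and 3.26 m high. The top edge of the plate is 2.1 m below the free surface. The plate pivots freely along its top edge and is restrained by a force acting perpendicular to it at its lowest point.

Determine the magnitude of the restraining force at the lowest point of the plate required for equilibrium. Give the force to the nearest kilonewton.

P ≈ 241 kN

γ = 1.103 × 9.81 = 10.82043 kN/m³.
The centroid lies 3.26/2 = 1.63 m below the top edge, so the centroid depth is h_c = 2.1 + 1.63 = 3.73 m.
A = 3.2 × 3.26 = 10.432 m².
Resultant F = γ·h_c·A = 10.82043 × 3.73 × 10.432 = 421.038 kN.
I_c = b·h³/12 = 3.2 × 3.26³/12 = 9.23893 m⁴.
Centre of pressure: y_p = y_c + I_c/(y_c·A) = 3.73 + 9.23893/(3.73 × 10.432) = 3.73 + 0.237435 = 3.96744 m along the plane.
The resultant acts 1.63 + 0.237435 = 1.86743 m (along the plate) below the hinge at the top edge, so the moment about the hinge is M = F × 1.86743 = 421.038 × 1.86743 = 786.259 kN·m.
A normal force at the bottom, 3.26 m from the hinge, must supply this moment: P = 786.259/3.26 = 241.184 kN.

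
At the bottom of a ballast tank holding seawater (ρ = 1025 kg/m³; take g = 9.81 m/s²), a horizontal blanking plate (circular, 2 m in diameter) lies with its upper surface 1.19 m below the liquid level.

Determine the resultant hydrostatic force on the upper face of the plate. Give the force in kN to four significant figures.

γ = ρg = 1025 × 9.81 / 1000 = 10.05525 kN/m³.
The plate is horizontal, so pressure is uniform at p = γ·h = 10.05525 × 1.19 = 11.9657 kN/m².
A = π(1)² = 3.14159 m².
F = p·A = 11.9657 × 3.14159 = 37.5913 kN.

F ≈ 37.59 kN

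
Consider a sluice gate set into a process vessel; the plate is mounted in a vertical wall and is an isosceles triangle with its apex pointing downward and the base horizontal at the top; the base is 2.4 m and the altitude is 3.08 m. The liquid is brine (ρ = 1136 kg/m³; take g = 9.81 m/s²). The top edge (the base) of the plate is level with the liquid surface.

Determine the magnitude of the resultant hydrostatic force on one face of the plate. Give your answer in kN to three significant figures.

F ≈ 42.3 kN

γ = ρg = 1136 × 9.81 / 1000 = 11.14416 kN/m³.
With the apex down, the centroid sits h/3 = 3.08/3 = 1.02667 m below the base (the top edge), so the centroid depth is h_c = 1.02667 m.
A = ½ × 2.4 × 3.08 = 3.696 m².
Resultant F = γ·h_c·A = 11.14416 × 1.02667 × 3.696 = 42.2873 kN.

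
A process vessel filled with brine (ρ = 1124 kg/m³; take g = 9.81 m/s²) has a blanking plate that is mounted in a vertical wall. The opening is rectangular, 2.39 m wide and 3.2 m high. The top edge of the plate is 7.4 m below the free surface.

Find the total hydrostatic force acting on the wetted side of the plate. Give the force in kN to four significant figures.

γ = ρg = 1124 × 9.81 / 1000 = 11.02644 kN/m³.
The centroid lies 3.2/2 = 1.6 m below the top edge, so the centroid depth is h_c = 7.4 + 1.6 = 9 m.
A = 2.39 × 3.2 = 7.648 m².
Resultant F = γ·h_c·A = 11.02644 × 9 × 7.648 = 758.972 kN.

F ≈ 759.0 kN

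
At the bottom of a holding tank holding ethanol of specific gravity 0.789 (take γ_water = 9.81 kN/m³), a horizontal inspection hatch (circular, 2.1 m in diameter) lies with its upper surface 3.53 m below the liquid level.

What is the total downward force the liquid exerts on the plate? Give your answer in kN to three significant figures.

γ = 0.789 × 9.81 = 7.74009 kN/m³.
The plate is horizontal, so pressure is uniform at p = γ·h = 7.74009 × 3.53 = 27.3225 kN/m².
A = π(1.05)² = 3.46361 m².
F = p·A = 27.3225 × 3.46361 = 94.6345 kN.

F ≈ 94.6 kN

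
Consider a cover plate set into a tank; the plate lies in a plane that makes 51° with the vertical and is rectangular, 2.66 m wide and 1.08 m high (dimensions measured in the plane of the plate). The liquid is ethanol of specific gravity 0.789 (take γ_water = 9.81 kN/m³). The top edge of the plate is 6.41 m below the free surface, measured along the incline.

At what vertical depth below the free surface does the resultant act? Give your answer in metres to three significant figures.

γ = 0.789 × 9.81 = 7.74009 kN/m³.
The plate makes 51° with the vertical, i.e. θ = 90° − 51° = 39° to the horizontal. Measuring y along the incline from the free-surface line, vertical depth h = y·sinθ with sinθ = 0.629320.
The centroid lies 1.08/2 = 0.54 m below the top edge, so y_c = 6.41 + 0.54 = 6.95 m and h_c = 6.95 × 0.629320 = 4.37377 m.
A = 2.66 × 1.08 = 2.8728 m².
Resultant F = γ·h_c·A = 7.74009 × 4.37377 × 2.8728 = 97.254 kN.
I_c = b·h³/12 = 2.66 × 1.08³/12 = 0.279236 m⁴.
Centre of pressure: y_p = y_c + I_c/(y_c·A) = 6.95 + 0.279236/(6.95 × 2.8728) = 6.95 + 0.0139856 = 6.96399 m along the plane.
Vertically, h_p = y_p·sinθ = 6.96399 × 0.629320 = 4.38258 m.

h_p = 4.38 m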